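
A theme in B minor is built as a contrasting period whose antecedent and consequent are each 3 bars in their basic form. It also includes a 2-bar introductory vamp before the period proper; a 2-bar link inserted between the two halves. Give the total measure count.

10 measures

Basic contrasting period: 3 + 3 = 6 bars.
6 (basic form) + 2 (introduction) + 2 (link) = 10.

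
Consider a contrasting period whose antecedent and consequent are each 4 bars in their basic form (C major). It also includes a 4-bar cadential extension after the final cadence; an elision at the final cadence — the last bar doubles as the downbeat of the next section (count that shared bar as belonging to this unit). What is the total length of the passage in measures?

12 measures

Basic contrasting period: 4 + 4 = 8 bars.
8 (basic form) + 4 (cadential extension) = 12.
The elision shares a bar with the next section but does not change this unit's count.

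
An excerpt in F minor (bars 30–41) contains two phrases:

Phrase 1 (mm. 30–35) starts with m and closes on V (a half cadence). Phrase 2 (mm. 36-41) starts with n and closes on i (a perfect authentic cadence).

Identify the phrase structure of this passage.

contrasting period

Phrase 1 ends with a half cadence (weaker) and phrase 2 with a perfect authentic cadence (stronger): antecedent + consequent = a period.
The two phrases open with different material (m / n), so the period is contrasting.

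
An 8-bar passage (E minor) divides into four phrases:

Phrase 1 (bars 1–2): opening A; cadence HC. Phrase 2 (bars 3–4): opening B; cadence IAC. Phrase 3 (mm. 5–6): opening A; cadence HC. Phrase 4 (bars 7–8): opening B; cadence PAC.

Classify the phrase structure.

Four phrases in two halves: the first half (mm. 1–4) ends with an imperfect authentic cadence, the second (measures 5–8) with a perfect authentic cadence — a large antecedent–consequent pair, i.e. a double period.
Phrase 3 begins with the same material as phrase 1, making it parallel.

parallel double period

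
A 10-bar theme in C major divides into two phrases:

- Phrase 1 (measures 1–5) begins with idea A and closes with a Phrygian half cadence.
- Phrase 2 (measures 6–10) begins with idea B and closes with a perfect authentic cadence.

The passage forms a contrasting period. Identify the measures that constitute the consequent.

measures 6–10

The antecedent is the phrase ending with the weaker cadence (Phrygian half cadence, phrase 1) and the consequent the one ending more conclusively (perfect authentic cadence, phrase 2); the consequent is mm. 6-10.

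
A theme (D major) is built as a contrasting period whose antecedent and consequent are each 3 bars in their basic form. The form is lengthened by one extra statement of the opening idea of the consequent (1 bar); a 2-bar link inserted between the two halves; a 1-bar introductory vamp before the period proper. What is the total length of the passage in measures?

10 measures

Basic contrasting period: 3 + 3 = 6 bars.
6 (basic form) + 1 (extra statement) + 2 (link) + 1 (introduction) = 10.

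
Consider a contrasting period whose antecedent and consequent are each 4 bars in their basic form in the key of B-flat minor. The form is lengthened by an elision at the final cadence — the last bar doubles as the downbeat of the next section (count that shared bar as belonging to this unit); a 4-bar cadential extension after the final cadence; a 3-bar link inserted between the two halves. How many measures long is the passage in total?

15 measures

Basic contrasting period: 4 + 4 = 8 bars.
8 (basic form) + 4 (cadential extension) + 3 (link) = 15.
The elision shares a bar with the next section but does not change this unit's count.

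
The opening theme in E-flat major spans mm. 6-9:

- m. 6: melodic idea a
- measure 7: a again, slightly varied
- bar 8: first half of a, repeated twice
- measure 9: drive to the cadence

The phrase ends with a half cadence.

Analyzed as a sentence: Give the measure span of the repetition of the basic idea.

measures 7–7

The presentation of a sentence is the basic idea (bar 6) plus its repetition (bar 7); the repetition of the basic idea is therefore bar 7.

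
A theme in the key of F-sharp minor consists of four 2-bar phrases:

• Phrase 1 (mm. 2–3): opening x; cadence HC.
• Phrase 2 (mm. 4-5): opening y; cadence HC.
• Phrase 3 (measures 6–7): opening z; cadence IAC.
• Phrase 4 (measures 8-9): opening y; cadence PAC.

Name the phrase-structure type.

Four phrases in two halves: the first half (measures 2–5) ends with a half cadence, the second (bars 6-9) with a perfect authentic cadence — a large antecedent–consequent pair, i.e. a double period.
Phrase 3 begins with different material from phrase 1, making it contrasting.

contrasting double period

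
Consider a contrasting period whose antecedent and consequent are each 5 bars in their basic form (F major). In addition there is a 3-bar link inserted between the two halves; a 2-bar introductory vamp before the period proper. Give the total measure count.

Basic contrasting period: 5 + 5 = 10 bars.
10 (basic form) + 3 (link) + 2 (introduction) = 15.

15 measures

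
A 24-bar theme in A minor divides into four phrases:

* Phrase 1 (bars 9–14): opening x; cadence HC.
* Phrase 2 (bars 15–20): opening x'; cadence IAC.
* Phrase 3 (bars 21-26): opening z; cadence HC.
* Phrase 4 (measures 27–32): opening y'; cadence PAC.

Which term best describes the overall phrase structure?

contrasting double period

Four phrases in two halves: the first half (mm. 9-20) ends with an imperfect authentic cadence, the second (mm. 21-32) with a perfect authentic cadence — a large antecedent–consequent pair, i.e. a double period.
Phrase 3 begins with different material from phrase 1, making it contrasting.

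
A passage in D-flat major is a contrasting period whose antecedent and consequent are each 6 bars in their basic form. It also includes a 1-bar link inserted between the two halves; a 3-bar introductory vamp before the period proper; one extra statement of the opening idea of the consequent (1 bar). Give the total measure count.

Basic contrasting period: 6 + 6 = 12 bars.
12 (basic form) + 1 (link) + 3 (introduction) + 1 (extra statement) = 17.

17 measures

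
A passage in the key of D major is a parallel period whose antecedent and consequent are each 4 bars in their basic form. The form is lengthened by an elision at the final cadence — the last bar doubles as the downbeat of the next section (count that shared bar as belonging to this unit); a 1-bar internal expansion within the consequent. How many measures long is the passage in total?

9 measures

Basic parallel period: 4 + 4 = 8 bars.
8 (basic form) + 1 (internal expansion) = 9.
The elision shares a bar with the next section but does not change this unit's count.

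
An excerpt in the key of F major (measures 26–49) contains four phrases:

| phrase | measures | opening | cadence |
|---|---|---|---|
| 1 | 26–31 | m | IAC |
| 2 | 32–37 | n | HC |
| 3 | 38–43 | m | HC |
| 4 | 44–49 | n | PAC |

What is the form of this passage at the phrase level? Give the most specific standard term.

parallel double period

Four phrases in two halves: the first half (mm. 26–37) ends with a half cadence, the second (bars 38–49) with a perfect authentic cadence — a large antecedent–consequent pair, i.e. a double period.
Phrase 3 begins with the same material as phrase 1, making it parallel.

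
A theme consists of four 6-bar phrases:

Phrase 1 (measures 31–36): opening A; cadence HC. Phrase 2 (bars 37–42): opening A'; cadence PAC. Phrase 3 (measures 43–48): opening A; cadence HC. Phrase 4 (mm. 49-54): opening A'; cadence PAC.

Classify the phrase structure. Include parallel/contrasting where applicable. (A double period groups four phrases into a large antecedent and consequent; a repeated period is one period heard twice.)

repeated period

The cadence pattern HC–PAC–HC–PAC is weak–strong twice, and phrases 3–4 restate phrases 1–2: a period heard twice, not a double period (which would end weakly at phrase 2).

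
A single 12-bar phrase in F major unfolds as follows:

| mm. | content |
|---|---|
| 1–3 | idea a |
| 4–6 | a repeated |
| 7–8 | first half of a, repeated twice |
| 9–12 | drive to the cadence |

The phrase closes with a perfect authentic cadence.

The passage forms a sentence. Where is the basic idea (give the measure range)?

The presentation of a sentence is the basic idea (bars 1–3) plus its repetition (measures 4–6); the basic idea is therefore mm. 1-3.

measures 1–3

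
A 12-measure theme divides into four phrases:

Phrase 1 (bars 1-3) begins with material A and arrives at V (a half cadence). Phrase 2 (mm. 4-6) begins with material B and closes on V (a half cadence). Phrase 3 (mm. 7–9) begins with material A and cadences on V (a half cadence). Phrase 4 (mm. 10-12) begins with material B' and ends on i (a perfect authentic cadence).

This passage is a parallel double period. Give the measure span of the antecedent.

measures 1–6

In a double period the four phrases pair into a large antecedent (phrases 1–2, ending half cadence) and a large consequent (phrases 3–4, ending perfect authentic cadence). The antecedent spans mm. 1–6.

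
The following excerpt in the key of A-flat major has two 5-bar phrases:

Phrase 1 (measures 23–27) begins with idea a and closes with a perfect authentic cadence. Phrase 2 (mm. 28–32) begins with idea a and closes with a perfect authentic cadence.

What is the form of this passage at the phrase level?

Both phrases have the same opening (a) and the same cadence (perfect authentic cadence): the second is a restatement, not a consequent, so this is a repeated phrase rather than a period.

repeated phrase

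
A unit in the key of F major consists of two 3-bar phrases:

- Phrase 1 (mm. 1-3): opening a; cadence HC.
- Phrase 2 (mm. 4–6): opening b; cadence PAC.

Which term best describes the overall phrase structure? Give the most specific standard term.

contrasting period

Phrase 1 ends with a half cadence (weaker) and phrase 2 with a perfect authentic cadence (stronger): antecedent + consequent = a period.
The two phrases open with different material (a / b), so the period is contrasting.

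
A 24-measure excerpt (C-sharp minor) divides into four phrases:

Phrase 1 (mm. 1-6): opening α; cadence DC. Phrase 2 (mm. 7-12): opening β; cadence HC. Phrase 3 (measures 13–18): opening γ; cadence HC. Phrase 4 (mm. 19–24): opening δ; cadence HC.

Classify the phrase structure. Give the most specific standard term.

phrase group

Phrase 4 ends with a half cadence, no stronger than phrase 2's half cadence, so the four phrases do not form a double period; nor do phrases 3–4 duplicate 1–2, so it is not a repeated period. With no phrase reaching a conclusive cadence, the passage is a phrase group.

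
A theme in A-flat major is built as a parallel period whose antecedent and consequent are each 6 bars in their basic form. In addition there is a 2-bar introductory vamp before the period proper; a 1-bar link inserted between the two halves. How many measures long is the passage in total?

15 measures

Basic parallel period: 6 + 6 = 12 bars.
12 (basic form) + 2 (introduction) + 1 (link) = 15.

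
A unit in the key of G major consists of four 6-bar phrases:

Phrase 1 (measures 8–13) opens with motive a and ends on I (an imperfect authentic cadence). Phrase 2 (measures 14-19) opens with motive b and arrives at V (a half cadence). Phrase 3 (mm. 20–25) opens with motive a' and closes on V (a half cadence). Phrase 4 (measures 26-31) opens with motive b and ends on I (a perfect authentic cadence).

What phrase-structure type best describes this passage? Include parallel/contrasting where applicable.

parallel double period

Four phrases in two halves: the first half (mm. 8-19) ends with a half cadence, the second (bars 20-31) with a perfect authentic cadence — a large antecedent–consequent pair, i.e. a double period.
Phrase 3 begins with the same material as phrase 1, making it parallel.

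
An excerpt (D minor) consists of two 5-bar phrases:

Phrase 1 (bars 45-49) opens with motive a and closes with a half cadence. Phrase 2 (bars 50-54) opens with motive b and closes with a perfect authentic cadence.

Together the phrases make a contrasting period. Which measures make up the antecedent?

The phrase ending with the weaker cadence (half cadence) is the antecedent; the one ending more conclusively (perfect authentic cadence) is the consequent. The antecedent is measures 45–49.

measures 45–49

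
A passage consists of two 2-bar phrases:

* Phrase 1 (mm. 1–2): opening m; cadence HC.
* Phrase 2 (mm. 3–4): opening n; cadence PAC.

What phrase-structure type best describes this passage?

Phrase 1 ends with a half cadence (weaker) and phrase 2 with a perfect authentic cadence (stronger): antecedent + consequent = a period.
The two phrases open with different material (m / n), so the period is contrasting.

contrasting period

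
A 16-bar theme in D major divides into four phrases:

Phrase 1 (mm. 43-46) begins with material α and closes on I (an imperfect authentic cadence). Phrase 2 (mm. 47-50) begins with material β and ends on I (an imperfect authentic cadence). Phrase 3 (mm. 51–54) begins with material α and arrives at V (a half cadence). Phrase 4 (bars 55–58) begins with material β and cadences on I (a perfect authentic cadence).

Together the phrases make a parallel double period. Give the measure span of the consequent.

measures 51–58

In a double period the first pair of phrases (ending imperfect authentic cadence) is the large antecedent and the second pair (ending perfect authentic cadence) is the large consequent; the consequent is measures 51–58.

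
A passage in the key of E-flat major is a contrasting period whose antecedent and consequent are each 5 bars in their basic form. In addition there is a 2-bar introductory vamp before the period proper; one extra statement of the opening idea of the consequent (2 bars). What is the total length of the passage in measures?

14 measures

Basic contrasting period: 5 + 5 = 10 bars.
10 (basic form) + 2 (introduction) + 2 (extra statement) = 14.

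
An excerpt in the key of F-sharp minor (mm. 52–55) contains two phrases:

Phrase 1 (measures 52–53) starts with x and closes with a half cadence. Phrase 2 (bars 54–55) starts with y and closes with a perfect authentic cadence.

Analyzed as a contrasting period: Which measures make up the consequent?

measures 54–55

The antecedent is the phrase ending with the weaker cadence (half cadence, phrase 1) and the consequent the one ending more conclusively (perfect authentic cadence, phrase 2); the consequent is bars 54–55.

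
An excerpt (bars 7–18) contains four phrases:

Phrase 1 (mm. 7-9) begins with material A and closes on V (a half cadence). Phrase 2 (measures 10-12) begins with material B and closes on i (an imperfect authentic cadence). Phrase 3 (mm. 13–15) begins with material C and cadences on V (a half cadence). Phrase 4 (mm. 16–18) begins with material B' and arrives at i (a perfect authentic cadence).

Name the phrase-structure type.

Four phrases in two halves: the first half (bars 7–12) ends with an imperfect authentic cadence, the second (bars 13–18) with a perfect authentic cadence — a large antecedent–consequent pair, i.e. a double period.
Phrase 3 begins with different material from phrase 1, making it contrasting.

contrasting double period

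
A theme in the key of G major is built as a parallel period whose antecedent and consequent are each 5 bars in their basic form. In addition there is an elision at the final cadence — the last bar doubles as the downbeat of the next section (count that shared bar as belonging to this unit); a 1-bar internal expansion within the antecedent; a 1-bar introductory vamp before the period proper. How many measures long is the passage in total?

12 measures

Basic parallel period: 5 + 5 = 10 bars.
10 (basic form) + 1 (internal expansion) + 1 (introduction) = 12.
The elision shares a bar with the next section but does not change this unit's count.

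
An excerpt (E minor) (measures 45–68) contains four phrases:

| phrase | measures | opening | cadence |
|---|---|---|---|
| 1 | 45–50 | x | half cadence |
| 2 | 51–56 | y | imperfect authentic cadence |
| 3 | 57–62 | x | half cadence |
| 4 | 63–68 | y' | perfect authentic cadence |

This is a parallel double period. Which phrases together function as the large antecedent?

phrases 1 and 2

In a double period the first pair of phrases (ending imperfect authentic cadence) is the large antecedent and the second pair (ending perfect authentic cadence) is the large consequent; the antecedent is phrases 1 and 2.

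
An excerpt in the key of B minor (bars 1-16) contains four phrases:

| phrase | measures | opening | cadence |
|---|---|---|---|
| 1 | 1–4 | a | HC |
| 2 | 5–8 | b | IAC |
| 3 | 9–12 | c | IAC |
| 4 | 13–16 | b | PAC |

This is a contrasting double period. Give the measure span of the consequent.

measures 9–16

In a double period the first pair of phrases (ending imperfect authentic cadence) is the large antecedent and the second pair (ending perfect authentic cadence) is the large consequent; the consequent is measures 9–16.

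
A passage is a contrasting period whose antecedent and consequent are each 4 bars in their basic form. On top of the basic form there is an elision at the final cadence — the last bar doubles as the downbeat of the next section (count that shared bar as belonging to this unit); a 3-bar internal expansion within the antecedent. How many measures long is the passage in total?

Basic contrasting period: 4 + 4 = 8 bars.
8 (basic form) + 3 (internal expansion) = 11.
The elision shares a bar with the next section but does not change this unit's count.

11 measures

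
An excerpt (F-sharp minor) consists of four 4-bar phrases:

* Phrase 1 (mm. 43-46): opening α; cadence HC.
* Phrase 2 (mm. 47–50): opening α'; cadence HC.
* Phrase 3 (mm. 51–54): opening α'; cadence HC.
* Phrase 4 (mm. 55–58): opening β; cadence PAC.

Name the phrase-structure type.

parallel double period

Four phrases in two halves: the first half (mm. 43–50) ends with a half cadence, the second (mm. 51–58) with a perfect authentic cadence — a large antecedent–consequent pair, i.e. a double period.
Phrase 3 begins with the same material as phrase 1, making it parallel.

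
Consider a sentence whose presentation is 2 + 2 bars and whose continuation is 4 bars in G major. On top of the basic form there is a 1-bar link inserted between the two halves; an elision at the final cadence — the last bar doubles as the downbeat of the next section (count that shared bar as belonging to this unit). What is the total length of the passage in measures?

Basic sentence: 2 + 2 + 4 = 8 bars.
8 (basic form) + 1 (link) = 9.
The elision shares a bar with the next section but does not change this unit's count.

9 measures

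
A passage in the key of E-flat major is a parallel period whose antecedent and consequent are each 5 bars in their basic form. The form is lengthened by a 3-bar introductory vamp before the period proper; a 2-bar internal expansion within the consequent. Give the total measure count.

15 measures

Basic parallel period: 5 + 5 = 10 bars.
10 (basic form) + 3 (introduction) + 2 (internal expansion) = 15.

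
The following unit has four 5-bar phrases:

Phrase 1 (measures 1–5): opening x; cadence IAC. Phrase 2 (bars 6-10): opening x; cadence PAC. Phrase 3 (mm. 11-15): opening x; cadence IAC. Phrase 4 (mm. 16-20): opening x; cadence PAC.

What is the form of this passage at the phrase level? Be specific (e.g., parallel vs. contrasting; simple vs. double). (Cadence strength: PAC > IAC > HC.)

repeated period

The cadence pattern IAC–PAC–IAC–PAC is weak–strong twice, and phrases 3–4 restate phrases 1–2: a period heard twice, not a double period (which would end weakly at phrase 2).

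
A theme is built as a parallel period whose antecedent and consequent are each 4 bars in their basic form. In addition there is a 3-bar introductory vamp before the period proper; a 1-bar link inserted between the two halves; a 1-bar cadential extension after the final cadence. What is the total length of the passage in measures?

Basic parallel period: 4 + 4 = 8 bars.
8 (basic form) + 3 (introduction) + 1 (link) + 1 (cadential extension) = 13.

13 measures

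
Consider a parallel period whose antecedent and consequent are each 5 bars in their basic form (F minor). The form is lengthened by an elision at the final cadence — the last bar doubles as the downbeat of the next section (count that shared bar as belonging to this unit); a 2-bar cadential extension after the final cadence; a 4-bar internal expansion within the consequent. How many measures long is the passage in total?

Basic parallel period: 5 + 5 = 10 bars.
10 (basic form) + 2 (cadential extension) + 4 (internal expansion) = 16.
The elision shares a bar with the next section but does not change this unit's count.

16 measures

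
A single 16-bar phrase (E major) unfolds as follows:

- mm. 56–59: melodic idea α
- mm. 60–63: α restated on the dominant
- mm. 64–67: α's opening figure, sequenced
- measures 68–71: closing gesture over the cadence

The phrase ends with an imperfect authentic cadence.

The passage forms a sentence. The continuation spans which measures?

After the presentation (mm. 56–63), the continuation covers the fragmentation through the cadence: bars 64–71.

measures 64–71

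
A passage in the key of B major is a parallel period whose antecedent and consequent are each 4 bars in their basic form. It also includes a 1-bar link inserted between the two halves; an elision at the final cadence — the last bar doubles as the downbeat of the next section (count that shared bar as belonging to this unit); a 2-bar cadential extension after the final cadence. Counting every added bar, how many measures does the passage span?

Basic parallel period: 4 + 4 = 8 bars.
8 (basic form) + 1 (link) + 2 (cadential extension) = 11.
The elision shares a bar with the next section but does not change this unit's count.

11 measures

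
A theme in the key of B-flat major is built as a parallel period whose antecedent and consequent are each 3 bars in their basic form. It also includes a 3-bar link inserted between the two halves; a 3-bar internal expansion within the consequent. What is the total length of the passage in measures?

Basic parallel period: 3 + 3 = 6 bars.
6 (basic form) + 3 (link) + 3 (internal expansion) = 12.

12 measures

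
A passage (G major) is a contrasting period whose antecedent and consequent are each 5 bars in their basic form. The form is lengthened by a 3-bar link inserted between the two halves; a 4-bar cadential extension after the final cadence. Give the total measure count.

17 measures

Basic contrasting period: 5 + 5 = 10 bars.
10 (basic form) + 3 (link) + 4 (cadential extension) = 17.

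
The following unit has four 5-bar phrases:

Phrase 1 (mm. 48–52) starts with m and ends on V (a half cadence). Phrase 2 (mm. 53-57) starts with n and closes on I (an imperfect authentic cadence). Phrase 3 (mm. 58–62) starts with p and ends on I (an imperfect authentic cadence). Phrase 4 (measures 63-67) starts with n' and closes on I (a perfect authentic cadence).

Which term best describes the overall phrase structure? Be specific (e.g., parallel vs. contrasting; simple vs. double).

Four phrases in two halves: the first half (mm. 48-57) ends with an imperfect authentic cadence, the second (mm. 58-67) with a perfect authentic cadence — a large antecedent–consequent pair, i.e. a double period.
Phrase 3 begins with different material from phrase 1, making it contrasting.

contrasting double period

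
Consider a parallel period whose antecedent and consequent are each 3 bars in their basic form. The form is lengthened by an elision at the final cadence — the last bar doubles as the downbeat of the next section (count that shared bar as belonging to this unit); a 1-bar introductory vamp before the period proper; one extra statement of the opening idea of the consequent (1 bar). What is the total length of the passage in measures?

8 measures

Basic parallel period: 3 + 3 = 6 bars.
6 (basic form) + 1 (introduction) + 1 (extra statement) = 8.
The elision shares a bar with the next section but does not change this unit's count.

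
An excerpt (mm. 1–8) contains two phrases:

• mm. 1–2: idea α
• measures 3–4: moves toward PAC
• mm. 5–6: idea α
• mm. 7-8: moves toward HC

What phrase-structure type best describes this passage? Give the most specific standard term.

The second phrase closes with a half cadence, which is not stronger than the first phrase's perfect authentic cadence; without a weak→strong cadential pair there is no antecedent–consequent relationship, so this is a phrase group rather than a period.

phrase group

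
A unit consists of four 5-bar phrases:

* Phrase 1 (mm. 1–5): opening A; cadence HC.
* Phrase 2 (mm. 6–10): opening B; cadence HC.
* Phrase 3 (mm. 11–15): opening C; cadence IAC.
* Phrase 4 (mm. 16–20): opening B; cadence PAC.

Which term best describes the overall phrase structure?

contrasting double period

Four phrases in two halves: the first half (measures 1–10) ends with a half cadence, the second (mm. 11-20) with a perfect authentic cadence — a large antecedent–consequent pair, i.e. a double period.
Phrase 3 begins with different material from phrase 1, making it contrasting.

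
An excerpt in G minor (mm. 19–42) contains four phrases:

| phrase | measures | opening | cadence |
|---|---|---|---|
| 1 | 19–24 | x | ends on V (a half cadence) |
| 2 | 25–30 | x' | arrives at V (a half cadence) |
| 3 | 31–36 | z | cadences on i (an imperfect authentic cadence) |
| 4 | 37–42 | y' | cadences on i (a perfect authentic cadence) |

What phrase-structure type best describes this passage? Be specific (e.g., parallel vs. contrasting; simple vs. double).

contrasting double period

Four phrases in two halves: the first half (mm. 19–30) ends with a half cadence, the second (mm. 31-42) with a perfect authentic cadence — a large antecedent–consequent pair, i.e. a double period.
Phrase 3 begins with different material from phrase 1, making it contrasting.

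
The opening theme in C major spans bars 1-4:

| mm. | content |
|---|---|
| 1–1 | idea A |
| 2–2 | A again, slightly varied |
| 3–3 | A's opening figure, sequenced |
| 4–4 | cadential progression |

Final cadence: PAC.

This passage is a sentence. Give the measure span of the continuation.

measures 3–4

After the presentation (mm. 1-2), the continuation covers the fragmentation through the cadence: measures 3-4.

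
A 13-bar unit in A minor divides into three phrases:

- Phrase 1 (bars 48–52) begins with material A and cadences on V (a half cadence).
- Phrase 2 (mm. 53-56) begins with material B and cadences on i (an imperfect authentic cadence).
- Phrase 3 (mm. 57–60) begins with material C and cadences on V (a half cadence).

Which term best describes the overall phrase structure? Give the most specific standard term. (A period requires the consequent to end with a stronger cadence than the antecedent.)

The final phrase closes with a half cadence, which is not stronger than the preceding imperfect authentic cadence; the 3 phrases lack an overall antecedent–consequent design and so form a phrase group.

phrase group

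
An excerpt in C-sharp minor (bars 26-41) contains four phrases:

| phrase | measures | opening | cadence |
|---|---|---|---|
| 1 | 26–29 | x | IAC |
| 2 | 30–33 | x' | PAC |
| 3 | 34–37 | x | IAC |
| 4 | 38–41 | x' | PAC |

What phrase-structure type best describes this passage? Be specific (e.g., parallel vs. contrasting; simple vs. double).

The cadence pattern IAC–PAC–IAC–PAC is weak–strong twice, and phrases 3–4 restate phrases 1–2: a period heard twice, not a double period (which would end weakly at phrase 2).

repeated period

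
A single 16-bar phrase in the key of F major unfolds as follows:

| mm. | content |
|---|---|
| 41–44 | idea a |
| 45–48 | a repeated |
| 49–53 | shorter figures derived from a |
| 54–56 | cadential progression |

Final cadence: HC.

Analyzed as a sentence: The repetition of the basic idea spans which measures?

measures 45–48

The presentation of a sentence is the basic idea (mm. 41–44) plus its repetition (mm. 45–48); the repetition of the basic idea is therefore mm. 45–48.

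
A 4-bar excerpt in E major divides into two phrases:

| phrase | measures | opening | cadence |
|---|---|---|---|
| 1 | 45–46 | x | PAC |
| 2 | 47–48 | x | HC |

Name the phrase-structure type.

phrase group

The second phrase closes with a half cadence, which is not stronger than the first phrase's perfect authentic cadence; without a weak→strong cadential pair there is no antecedent–consequent relationship, so this is a phrase group rather than a period.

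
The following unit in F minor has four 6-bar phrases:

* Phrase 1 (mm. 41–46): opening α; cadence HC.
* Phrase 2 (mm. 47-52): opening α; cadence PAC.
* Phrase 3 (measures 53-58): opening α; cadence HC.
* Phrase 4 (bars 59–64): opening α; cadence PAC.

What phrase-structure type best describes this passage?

The cadence pattern HC–PAC–HC–PAC is weak–strong twice, and phrases 3–4 restate phrases 1–2: a period heard twice, not a double period (which would end weakly at phrase 2).

repeated period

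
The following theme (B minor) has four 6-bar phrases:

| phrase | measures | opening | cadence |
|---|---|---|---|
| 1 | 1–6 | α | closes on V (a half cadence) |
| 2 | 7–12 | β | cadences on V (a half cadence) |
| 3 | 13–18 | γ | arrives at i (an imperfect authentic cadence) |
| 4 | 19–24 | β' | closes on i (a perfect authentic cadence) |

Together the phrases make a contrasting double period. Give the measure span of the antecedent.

In a double period the first pair of phrases (ending half cadence) is the large antecedent and the second pair (ending perfect authentic cadence) is the large consequent; the antecedent is measures 1–12.

measures 1–12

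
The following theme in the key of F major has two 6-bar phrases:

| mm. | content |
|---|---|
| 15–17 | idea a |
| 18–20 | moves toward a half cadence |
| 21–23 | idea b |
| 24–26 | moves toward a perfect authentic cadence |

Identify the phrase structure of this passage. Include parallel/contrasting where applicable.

contrasting period

Phrase 1 ends with a half cadence (weaker) and phrase 2 with a perfect authentic cadence (stronger): antecedent + consequent = a period.
The two phrases open with different material (a / b), so the period is contrasting.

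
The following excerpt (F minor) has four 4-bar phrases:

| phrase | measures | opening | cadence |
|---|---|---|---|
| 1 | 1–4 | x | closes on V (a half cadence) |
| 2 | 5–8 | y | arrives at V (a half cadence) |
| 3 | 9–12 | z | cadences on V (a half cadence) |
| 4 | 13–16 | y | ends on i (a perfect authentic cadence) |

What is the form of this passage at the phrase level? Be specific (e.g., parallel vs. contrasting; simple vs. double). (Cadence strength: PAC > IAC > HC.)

contrasting double period

Four phrases in two halves: the first half (bars 1–8) ends with a half cadence, the second (bars 9–16) with a perfect authentic cadence — a large antecedent–consequent pair, i.e. a double period.
Phrase 3 begins with different material from phrase 1, making it contrasting.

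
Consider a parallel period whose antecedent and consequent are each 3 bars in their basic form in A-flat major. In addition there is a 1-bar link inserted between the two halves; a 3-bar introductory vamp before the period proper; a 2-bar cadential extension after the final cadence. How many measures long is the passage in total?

12 measures

Basic parallel period: 3 + 3 = 6 bars.
6 (basic form) + 1 (link) + 3 (introduction) + 2 (cadential extension) = 12.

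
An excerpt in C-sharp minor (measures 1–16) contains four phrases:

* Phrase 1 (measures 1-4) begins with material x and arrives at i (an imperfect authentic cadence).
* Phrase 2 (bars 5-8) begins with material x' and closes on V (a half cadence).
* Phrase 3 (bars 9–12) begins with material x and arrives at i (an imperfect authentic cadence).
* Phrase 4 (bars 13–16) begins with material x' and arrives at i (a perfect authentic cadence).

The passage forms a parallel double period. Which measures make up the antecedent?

In a double period the first pair of phrases (ending half cadence) is the large antecedent and the second pair (ending perfect authentic cadence) is the large consequent; the antecedent is measures 1–8.

measures 1–8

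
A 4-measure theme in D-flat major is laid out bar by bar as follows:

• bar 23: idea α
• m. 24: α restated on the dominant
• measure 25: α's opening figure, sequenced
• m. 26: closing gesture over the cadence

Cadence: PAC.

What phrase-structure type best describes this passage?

Basic idea (measure 23) + its repetition (bar 24) form the presentation; fragmentation and cadence (bars 25-26) form the continuation — the 4-bar whole is a sentence.

sentence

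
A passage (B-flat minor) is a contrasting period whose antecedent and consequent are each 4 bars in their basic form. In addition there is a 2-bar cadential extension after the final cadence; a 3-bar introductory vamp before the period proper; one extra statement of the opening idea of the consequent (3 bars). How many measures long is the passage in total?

16 measures

Basic contrasting period: 4 + 4 = 8 bars.
8 (basic form) + 2 (cadential extension) + 3 (introduction) + 3 (extra statement) = 16.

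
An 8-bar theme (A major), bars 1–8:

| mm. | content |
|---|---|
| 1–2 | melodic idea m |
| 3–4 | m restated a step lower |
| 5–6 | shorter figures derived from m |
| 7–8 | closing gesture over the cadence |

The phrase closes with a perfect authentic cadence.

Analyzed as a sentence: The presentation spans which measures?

The presentation of a sentence is the basic idea (measures 1–2) plus its repetition (mm. 3-4); the presentation is therefore mm. 1-4.

measures 1–4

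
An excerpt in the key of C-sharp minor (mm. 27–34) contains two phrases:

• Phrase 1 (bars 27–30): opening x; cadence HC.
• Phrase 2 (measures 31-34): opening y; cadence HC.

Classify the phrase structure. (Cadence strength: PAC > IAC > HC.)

The second phrase closes with a half cadence, which is not stronger than the first phrase's half cadence; without a weak→strong cadential pair there is no antecedent–consequent relationship, so this is a phrase group rather than a period.

phrase group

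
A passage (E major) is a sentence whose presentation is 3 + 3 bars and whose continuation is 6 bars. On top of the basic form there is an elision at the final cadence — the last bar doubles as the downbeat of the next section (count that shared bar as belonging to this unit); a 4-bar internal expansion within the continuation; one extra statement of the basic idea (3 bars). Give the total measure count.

Basic sentence: 3 + 3 + 6 = 12 bars.
12 (basic form) + 4 (internal expansion) + 3 (extra statement) = 19.
The elision shares a bar with the next section but does not change this unit's count.

19 measures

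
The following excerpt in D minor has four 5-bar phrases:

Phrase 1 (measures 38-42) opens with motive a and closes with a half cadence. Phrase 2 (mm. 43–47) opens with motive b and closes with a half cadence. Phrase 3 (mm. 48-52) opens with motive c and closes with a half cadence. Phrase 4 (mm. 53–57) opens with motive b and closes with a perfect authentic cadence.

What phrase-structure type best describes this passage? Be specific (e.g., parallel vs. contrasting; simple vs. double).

Four phrases in two halves: the first half (measures 38–47) ends with a half cadence, the second (measures 48–57) with a perfect authentic cadence — a large antecedent–consequent pair, i.e. a double period.
Phrase 3 begins with different material from phrase 1, making it contrasting.

contrasting double period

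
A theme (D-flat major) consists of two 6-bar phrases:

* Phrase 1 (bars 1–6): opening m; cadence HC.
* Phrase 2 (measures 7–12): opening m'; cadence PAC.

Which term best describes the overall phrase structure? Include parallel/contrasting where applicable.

Phrase 1 ends with a half cadence (weaker) and phrase 2 with a perfect authentic cadence (stronger): antecedent + consequent = a period.
The two phrases open with the same material (m / m'), so the period is parallel.

parallel period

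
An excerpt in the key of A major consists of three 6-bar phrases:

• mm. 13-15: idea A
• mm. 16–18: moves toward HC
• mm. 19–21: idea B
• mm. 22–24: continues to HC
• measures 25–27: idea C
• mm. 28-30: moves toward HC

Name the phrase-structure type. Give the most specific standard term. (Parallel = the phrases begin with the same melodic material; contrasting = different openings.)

phrase group

The final phrase closes with a half cadence, which is not stronger than the preceding half cadence; the 3 phrases lack an overall antecedent–consequent design and so form a phrase group.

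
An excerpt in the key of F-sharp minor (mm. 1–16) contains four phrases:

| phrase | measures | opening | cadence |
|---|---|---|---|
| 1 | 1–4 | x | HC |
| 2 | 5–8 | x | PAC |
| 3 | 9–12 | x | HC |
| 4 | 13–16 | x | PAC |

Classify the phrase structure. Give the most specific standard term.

repeated period

The cadence pattern HC–PAC–HC–PAC is weak–strong twice, and phrases 3–4 restate phrases 1–2: a period heard twice, not a double period (which would end weakly at phrase 2).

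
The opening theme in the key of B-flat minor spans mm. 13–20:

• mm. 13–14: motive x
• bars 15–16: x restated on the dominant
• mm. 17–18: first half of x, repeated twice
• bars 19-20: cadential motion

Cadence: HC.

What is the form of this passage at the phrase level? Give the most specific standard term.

Basic idea (bars 13–14) + its repetition (mm. 15–16) form the presentation; fragmentation and cadence (measures 17-20) form the continuation — the 8-bar whole is a sentence.

sentence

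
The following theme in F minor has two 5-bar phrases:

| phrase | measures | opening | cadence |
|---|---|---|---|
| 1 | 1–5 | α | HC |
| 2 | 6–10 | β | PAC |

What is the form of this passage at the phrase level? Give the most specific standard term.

contrasting period

Phrase 1 ends with a half cadence (weaker) and phrase 2 with a perfect authentic cadence (stronger): antecedent + consequent = a period.
The two phrases open with different material (α / β), so the period is contrasting.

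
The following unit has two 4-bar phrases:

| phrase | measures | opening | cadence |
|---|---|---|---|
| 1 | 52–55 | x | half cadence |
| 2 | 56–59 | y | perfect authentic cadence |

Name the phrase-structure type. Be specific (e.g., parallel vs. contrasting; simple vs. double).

contrasting period

Phrase 1 ends with a half cadence (weaker) and phrase 2 with a perfect authentic cadence (stronger): antecedent + consequent = a period.
The two phrases open with different material (x / y), so the period is contrasting.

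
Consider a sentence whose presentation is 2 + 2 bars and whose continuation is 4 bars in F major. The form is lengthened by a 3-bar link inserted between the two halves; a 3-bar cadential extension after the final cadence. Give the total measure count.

14 measures

Basic sentence: 2 + 2 + 4 = 8 bars.
8 (basic form) + 3 (link) + 3 (cadential extension) = 14.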